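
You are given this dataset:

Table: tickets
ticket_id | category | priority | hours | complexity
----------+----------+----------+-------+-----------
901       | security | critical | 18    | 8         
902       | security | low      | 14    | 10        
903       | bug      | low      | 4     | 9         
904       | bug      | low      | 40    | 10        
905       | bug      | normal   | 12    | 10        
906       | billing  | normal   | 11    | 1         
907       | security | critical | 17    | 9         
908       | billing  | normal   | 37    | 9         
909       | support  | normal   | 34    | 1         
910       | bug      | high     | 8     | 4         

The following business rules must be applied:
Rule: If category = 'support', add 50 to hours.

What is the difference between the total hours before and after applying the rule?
50

Step 1: Original sum of hours = 195
Step 2: 1 records have category = 'support'
Step 3: Each affected record changes by 50
Step 4: Total change = 1 × 50 = 50
Step 5: New sum = 195 + 50 = 245
Step 6: Difference = |245 - 195| = 50
        (Sum increased by 50)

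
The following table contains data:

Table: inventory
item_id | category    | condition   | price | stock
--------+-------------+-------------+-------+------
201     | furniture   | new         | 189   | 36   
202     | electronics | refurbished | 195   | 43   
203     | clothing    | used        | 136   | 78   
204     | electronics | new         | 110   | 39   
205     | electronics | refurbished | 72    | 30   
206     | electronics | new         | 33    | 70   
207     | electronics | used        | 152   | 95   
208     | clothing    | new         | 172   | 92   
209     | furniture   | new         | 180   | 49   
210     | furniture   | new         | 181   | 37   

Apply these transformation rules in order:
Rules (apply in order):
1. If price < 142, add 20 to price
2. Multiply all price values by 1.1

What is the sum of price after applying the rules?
1650.0

Step 1: Apply Rule 1 - Add 20 to records with price < 142
  - 4 records affected: 351 + (4 × 20) = 431
  - Unaffected records: 1069
  - Sum after Rule 1: 1500
Step 2: Apply Rule 2 - Multiply all by 1.1
  - 1500 × 1.1 = 1650.0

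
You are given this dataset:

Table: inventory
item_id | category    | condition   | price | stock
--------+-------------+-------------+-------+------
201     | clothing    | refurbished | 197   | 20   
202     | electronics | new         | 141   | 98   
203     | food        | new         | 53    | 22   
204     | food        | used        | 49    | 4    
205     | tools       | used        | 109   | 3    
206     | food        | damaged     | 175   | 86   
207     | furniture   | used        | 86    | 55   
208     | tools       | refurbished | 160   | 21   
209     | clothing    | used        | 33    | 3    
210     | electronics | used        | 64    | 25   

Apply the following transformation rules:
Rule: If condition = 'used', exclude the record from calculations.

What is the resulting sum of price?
726

Step 1: Identify records where condition = 'used'
Step 2: The excluded records sum to 341
Step 3: Original total price = 1067
Step 4: Remaining total = 1067 - 341 = 726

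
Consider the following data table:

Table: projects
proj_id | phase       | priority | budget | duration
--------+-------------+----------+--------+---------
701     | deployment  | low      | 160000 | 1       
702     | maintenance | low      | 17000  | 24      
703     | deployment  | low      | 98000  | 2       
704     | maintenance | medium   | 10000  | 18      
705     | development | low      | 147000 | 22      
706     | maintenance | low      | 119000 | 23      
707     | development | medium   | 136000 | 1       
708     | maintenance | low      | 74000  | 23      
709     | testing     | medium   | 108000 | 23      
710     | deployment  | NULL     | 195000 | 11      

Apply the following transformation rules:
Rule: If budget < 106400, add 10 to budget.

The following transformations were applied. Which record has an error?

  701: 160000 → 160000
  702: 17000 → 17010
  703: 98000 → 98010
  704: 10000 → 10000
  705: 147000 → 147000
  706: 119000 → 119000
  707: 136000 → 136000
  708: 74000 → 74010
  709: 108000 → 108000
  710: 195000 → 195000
Record 704 has an error. The correct transformed value should be 10010, not 10000.

Step 1: Check each record against the rule
Step 2: Record 704 has budget = 10000
Step 3: Since 10000 < 106400, the bonus should have been applied
Step 4: Correct value = 10010, but claimed value = 10000
Conclusion: Record 704 has the error.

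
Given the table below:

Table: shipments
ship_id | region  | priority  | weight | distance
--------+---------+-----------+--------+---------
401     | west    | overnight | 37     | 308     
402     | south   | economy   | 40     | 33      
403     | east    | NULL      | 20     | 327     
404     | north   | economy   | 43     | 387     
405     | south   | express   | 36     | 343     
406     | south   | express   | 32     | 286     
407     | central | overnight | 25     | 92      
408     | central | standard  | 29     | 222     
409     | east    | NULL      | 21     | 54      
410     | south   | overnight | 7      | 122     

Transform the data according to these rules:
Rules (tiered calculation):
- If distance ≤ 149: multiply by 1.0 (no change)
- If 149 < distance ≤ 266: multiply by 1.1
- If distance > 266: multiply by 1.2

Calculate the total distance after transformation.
2526.4

Step 1: Tier 1 (distance ≤ 149): 4 records, sum = 301 × 1.0 = 301.0
Step 2: Tier 2 (149 < distance ≤ 266): 1 records, sum = 222 × 1.1 = 244.2
Step 3: Tier 3 (distance > 266): 5 records, sum = 1651 × 1.2 = 1981.2
Step 4: Final sum = 301.0 + 244.2 + 1981.2 = 2526.4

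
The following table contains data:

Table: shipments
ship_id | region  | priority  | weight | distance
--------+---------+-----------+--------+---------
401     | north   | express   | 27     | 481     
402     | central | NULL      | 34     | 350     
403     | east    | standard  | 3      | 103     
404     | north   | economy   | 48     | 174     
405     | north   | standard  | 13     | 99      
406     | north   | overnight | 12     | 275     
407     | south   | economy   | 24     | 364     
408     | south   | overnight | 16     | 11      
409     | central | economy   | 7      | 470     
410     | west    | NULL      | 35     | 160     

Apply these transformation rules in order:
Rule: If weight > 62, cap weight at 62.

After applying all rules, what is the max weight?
48

Step 1: Original maximum weight = 48
Step 2: Check cap of 62 against maximum
Step 3: No records exceed the cap (max 48 <= cap 62), so no capping applies
Step 4: Maximum after transformation = 48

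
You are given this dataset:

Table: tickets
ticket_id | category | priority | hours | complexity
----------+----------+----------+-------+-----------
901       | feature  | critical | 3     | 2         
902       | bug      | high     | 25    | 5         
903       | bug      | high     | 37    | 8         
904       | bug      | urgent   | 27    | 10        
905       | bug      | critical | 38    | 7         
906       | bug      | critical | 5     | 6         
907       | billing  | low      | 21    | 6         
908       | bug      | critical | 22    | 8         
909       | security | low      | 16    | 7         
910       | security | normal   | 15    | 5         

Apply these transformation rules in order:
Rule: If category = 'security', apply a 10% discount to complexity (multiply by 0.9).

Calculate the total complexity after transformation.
62.8

Step 1: Records with category = 'security' have total complexity = 12
Step 2: Apply multiplier: 12 × 0.9 = 10.8
Step 3: Other records total: 52
Step 4: Final sum = 10.8 + 52 = 62.8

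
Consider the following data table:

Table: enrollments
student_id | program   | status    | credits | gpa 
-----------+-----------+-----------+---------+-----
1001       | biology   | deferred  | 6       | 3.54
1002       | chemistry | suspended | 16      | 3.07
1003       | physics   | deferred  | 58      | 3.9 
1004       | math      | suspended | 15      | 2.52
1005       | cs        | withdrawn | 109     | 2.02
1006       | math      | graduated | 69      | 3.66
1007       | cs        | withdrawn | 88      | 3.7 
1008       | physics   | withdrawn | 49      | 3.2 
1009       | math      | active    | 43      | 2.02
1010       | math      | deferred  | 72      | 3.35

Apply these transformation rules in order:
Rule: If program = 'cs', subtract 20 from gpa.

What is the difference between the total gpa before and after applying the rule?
40.0

Step 1: Original sum of gpa = 30.98
Step 2: 2 records have program = 'cs'
Step 3: Each affected record changes by -20
Step 4: Total change = 2 × -20 = -40
Step 5: New sum = 30.98 + -40 = -9.02
Step 6: Difference = |-9.02 - 30.98| = 40.0
        (Sum decreased by 40.0)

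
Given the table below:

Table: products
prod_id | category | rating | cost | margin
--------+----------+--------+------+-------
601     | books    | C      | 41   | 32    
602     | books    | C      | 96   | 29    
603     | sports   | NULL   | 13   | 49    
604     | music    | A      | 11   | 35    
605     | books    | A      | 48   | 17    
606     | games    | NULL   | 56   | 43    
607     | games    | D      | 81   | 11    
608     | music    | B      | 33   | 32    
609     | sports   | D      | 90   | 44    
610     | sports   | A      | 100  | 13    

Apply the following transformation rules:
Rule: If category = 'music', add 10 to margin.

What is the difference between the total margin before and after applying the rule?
20

Step 1: Original sum of margin = 305
Step 2: 2 records have category = 'music'
Step 3: Each affected record changes by 10
Step 4: Total change = 2 × 10 = 20
Step 5: New sum = 305 + 20 = 325
Step 6: Difference = |325 - 305| = 20
        (Sum increased by 20)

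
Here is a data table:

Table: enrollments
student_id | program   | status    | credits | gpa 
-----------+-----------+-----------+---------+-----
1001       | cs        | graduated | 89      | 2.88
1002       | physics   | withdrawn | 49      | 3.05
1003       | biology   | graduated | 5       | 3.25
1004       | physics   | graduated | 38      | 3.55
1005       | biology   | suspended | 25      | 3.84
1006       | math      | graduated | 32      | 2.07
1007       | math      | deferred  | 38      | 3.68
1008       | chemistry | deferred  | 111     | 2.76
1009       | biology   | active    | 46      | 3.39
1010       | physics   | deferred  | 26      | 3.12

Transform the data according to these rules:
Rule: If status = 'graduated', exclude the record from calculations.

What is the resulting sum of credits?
295

Step 1: Identify records where status = 'graduated'
Step 2: The excluded records sum to 164
Step 3: Original total credits = 459
Step 4: Remaining total = 459 - 164 = 295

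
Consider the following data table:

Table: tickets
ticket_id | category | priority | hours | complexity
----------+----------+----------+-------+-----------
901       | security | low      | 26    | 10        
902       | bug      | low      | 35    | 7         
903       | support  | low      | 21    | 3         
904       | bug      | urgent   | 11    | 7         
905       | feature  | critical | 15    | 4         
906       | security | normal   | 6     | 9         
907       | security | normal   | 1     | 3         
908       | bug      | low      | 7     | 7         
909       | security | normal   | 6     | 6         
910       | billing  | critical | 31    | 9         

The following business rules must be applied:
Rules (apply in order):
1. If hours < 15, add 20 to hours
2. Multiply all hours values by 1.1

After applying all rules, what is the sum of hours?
284.9

Step 1: Apply Rule 1 - Add 20 to records with hours < 15
  - 5 records affected: 31 + (5 × 20) = 131
  - Unaffected records: 128
  - Sum after Rule 1: 259
Step 2: Apply Rule 2 - Multiply all by 1.1
  - 259 × 1.1 = 284.9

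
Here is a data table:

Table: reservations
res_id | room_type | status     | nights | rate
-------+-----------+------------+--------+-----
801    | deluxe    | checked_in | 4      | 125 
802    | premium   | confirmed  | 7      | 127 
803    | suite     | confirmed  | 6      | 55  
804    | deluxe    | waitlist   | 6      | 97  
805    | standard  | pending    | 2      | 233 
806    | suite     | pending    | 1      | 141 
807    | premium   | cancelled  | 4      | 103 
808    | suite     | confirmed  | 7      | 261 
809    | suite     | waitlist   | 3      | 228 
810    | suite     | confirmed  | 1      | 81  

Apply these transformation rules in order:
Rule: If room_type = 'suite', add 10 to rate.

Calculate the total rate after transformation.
1501

Step 1: Count records where room_type = 'suite': 5
Step 2: Total bonus added: 5 × 10 = 50
Step 3: Original sum of rate: 1451
Step 4: Final sum = 1451 + 50 = 1501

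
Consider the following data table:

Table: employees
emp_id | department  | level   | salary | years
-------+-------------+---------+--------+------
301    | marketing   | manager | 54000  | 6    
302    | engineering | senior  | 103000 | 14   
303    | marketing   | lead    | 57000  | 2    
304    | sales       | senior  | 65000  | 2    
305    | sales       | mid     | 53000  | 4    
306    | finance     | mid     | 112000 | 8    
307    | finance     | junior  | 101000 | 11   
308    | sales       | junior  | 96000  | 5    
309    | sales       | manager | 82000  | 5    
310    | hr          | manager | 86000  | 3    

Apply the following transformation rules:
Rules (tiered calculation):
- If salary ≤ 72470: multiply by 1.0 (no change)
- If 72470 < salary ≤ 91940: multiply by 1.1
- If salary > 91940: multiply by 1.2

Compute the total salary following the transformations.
908200.0

Step 1: Tier 1 (salary ≤ 72470): 4 records, sum = 229000 × 1.0 = 229000.0
Step 2: Tier 2 (72470 < salary ≤ 91940): 2 records, sum = 168000 × 1.1 = 184800.0
Step 3: Tier 3 (salary > 91940): 4 records, sum = 412000 × 1.2 = 494400.0
Step 4: Final sum = 229000.0 + 184800.0 + 494400.0 = 908200.0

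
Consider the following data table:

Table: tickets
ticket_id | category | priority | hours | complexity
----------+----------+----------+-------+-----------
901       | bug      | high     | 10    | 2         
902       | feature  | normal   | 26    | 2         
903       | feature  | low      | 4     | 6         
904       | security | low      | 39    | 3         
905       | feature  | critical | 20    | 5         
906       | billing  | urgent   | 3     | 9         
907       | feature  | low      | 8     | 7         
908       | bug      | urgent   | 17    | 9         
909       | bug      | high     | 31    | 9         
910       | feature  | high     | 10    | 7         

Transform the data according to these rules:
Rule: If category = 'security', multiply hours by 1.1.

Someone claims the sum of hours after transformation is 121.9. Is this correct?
No, the correct result is 171.9.

Step 1: Calculate the correct sum after transformation
Step 2: Apply multiplier 1.1 to records where category = 'security'
Step 3: Correct result = 171.9
Step 4: Claimed result = 121.9
Step 5: 171.9 ≠ 121.9
Conclusion: The claimed result is incorrect. The correct answer is 171.9.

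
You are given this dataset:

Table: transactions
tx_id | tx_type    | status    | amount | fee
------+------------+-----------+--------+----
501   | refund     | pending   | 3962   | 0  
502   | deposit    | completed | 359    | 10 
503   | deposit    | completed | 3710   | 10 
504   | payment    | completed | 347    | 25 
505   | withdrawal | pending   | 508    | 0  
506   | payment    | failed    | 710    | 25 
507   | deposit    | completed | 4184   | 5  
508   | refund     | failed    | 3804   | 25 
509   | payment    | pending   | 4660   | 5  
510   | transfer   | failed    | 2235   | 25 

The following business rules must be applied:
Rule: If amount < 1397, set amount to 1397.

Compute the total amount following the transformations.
28143

Step 1: 4 records have amount < 1397
Step 2: These records originally summed to 1924
Step 3: After setting to minimum: 4 × 1397 = 5588
Step 4: Unaffected records sum: 22555
Step 5: Final sum = 5588 + 22555 = 28143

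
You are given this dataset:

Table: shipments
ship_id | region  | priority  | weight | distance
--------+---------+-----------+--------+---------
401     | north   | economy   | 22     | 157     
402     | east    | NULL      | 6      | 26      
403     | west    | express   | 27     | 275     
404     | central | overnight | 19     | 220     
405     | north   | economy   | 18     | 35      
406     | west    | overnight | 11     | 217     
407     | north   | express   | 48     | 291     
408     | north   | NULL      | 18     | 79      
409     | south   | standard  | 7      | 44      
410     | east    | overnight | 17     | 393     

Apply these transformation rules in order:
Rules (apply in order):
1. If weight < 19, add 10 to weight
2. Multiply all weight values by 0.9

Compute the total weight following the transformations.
227.7

Step 1: Apply Rule 1 - Add 10 to records with weight < 19
  - 6 records affected: 77 + (6 × 10) = 137
  - Unaffected records: 116
  - Sum after Rule 1: 253
Step 2: Apply Rule 2 - Multiply all by 0.9
  - 253 × 0.9 = 227.7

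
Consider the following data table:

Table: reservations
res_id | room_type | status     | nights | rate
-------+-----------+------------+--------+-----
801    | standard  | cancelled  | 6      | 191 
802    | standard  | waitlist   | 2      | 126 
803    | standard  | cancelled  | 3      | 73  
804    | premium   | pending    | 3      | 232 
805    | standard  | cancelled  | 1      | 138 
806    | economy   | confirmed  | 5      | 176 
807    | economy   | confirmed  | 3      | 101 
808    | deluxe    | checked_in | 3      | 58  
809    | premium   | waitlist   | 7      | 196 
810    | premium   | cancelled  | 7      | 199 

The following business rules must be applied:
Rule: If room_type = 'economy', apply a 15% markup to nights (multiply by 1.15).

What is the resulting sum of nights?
41.2

Step 1: Records with room_type = 'economy' have total nights = 8
Step 2: Apply multiplier: 8 × 1.15 = 9.2
Step 3: Other records total: 32
Step 4: Final sum = 9.2 + 32 = 41.2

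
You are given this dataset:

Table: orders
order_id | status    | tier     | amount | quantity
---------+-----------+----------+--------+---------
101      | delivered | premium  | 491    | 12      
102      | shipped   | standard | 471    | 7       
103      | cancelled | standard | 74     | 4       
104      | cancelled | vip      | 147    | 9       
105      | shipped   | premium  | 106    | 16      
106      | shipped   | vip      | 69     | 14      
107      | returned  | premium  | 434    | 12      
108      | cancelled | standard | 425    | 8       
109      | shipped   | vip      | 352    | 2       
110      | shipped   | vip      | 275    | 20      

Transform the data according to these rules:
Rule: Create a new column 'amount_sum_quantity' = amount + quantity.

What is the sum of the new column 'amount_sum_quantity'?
2948

Step 1: For each record, compute amount + quantity
Example calculations:
  491 + 12 = 503
  471 + 7 = 478
  74 + 4 = 78
  ...
Step 2: Sum all derived values
Step 3: Total = 2948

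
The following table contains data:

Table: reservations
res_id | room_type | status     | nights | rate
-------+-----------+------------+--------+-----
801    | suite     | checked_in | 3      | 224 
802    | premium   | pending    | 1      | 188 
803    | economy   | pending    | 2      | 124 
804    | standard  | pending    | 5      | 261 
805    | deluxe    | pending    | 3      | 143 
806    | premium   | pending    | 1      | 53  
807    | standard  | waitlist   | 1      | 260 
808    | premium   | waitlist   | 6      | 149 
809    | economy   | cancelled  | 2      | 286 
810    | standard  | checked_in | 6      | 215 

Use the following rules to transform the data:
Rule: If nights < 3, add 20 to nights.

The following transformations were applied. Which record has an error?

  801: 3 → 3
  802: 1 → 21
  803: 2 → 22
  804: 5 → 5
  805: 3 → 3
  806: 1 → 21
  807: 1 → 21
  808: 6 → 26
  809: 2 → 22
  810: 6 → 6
Record 808 has an error. The correct transformed value should be 6, not 26.

Step 1: Check each record against the rule
Step 2: Record 808 has nights = 6
Step 3: Since 6 >= 3, the bonus should not have been applied
Step 4: Correct value = 6, but claimed value = 26
Conclusion: Record 808 has the error.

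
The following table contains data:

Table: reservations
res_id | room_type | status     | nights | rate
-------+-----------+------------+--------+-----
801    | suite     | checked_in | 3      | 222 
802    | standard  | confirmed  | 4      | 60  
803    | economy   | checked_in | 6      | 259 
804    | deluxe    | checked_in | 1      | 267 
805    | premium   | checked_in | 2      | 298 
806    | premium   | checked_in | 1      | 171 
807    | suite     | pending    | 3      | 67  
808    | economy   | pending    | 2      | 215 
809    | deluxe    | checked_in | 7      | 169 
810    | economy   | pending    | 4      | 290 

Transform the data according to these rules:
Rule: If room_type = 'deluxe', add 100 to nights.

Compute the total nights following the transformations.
233

Step 1: Count records where room_type = 'deluxe': 2
Step 2: Total bonus added: 2 × 100 = 200
Step 3: Original sum of nights: 33
Step 4: Final sum = 33 + 200 = 233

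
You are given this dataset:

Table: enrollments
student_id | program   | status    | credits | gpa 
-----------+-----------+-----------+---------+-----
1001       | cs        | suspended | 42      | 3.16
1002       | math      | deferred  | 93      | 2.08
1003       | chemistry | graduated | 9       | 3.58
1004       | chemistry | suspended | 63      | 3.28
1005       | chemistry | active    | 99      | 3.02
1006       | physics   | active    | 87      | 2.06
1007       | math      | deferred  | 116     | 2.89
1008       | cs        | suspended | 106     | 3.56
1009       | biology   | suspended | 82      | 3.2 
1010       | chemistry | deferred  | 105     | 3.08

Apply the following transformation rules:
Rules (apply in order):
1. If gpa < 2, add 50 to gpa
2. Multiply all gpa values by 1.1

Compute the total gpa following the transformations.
32.9

Step 1: Apply Rule 1 - Add 50 to records with gpa < 2
  - 0 records affected: 0 + (0 × 50) = 0
  - Unaffected records: 29.91
  - Sum after Rule 1: 29.91
Step 2: Apply Rule 2 - Multiply all by 1.1
  - 29.91 × 1.1 = 32.9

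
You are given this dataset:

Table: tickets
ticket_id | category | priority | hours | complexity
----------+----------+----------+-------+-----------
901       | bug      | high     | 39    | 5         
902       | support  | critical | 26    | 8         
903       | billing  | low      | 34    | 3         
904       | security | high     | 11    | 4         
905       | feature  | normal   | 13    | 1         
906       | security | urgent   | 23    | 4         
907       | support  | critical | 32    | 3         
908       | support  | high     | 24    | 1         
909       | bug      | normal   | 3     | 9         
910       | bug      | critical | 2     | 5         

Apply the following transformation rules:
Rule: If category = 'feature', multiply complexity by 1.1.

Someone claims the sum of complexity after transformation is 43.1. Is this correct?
Yes, the result is correct.

Step 1: Calculate the correct sum after transformation
Step 2: Apply multiplier 1.1 to records where category = 'feature'
Step 3: Correct result = 43.1
Step 4: Claimed result = 43.1
Step 5: 43.1 = 43.1 ✓
Conclusion: The claimed result is correct.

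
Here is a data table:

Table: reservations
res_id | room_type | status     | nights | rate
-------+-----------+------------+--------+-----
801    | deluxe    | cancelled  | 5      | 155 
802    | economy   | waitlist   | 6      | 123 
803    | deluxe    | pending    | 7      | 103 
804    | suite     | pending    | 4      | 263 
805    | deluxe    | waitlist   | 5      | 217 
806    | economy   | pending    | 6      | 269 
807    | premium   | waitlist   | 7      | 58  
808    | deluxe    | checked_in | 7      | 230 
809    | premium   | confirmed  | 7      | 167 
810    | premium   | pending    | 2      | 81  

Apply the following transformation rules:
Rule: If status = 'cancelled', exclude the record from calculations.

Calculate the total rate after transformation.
1511

Step 1: Identify records where status = 'cancelled'
Step 2: The excluded records sum to 155
Step 3: Original total rate = 1666
Step 4: Remaining total = 1666 - 155 = 1511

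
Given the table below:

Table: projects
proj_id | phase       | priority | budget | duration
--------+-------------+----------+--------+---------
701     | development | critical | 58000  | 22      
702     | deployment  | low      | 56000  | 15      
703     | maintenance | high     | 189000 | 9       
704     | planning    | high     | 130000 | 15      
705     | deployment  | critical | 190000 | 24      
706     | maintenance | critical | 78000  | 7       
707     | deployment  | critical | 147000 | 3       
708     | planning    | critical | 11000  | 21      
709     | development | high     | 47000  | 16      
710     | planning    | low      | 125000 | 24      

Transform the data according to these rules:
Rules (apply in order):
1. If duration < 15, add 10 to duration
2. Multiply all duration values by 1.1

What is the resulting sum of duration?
204.6

Step 1: Apply Rule 1 - Add 10 to records with duration < 15
  - 3 records affected: 19 + (3 × 10) = 49
  - Unaffected records: 137
  - Sum after Rule 1: 186
Step 2: Apply Rule 2 - Multiply all by 1.1
  - 186 × 1.1 = 204.6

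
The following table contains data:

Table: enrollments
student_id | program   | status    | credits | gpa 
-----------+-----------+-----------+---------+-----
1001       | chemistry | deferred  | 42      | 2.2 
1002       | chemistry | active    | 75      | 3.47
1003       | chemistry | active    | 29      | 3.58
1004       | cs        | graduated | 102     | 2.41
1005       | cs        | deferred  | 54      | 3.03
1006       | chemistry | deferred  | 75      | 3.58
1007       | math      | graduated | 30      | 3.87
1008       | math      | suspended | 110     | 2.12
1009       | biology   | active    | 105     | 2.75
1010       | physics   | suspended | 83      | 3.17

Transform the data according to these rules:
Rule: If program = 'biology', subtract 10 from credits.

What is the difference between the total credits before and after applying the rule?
10

Step 1: Original sum of credits = 705
Step 2: 1 records have program = 'biology'
Step 3: Each affected record changes by -10
Step 4: Total change = 1 × -10 = -10
Step 5: New sum = 705 + -10 = 695
Step 6: Difference = |695 - 705| = 10
        (Sum decreased by 10)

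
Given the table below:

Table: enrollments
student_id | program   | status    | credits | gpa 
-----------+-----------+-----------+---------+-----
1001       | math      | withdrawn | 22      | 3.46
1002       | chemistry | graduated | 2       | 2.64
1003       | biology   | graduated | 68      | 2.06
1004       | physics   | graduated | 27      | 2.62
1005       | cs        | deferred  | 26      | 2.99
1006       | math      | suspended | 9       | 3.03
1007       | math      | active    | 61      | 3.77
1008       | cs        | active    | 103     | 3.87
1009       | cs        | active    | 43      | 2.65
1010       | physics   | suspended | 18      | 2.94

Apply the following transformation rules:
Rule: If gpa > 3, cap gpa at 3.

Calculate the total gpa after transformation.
27.9

Step 1: 4 records have gpa > 3
Step 2: These records originally summed to 14.13
Step 3: After capping: 4 × 3 = 12
Step 4: Unaffected records sum: 15.9
Step 5: Final sum = 12 + 15.9 = 27.9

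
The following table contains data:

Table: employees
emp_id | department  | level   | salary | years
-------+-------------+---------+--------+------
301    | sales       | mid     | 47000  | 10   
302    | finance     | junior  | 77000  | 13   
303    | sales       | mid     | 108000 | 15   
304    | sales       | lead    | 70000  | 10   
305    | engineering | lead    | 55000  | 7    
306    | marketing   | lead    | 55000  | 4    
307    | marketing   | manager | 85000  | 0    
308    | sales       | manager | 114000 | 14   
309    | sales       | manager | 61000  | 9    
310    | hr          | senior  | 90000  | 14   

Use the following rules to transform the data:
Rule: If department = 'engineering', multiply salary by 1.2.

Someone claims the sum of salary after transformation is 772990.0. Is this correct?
No, the correct result is 773000.0.

Step 1: Calculate the correct sum after transformation
Step 2: Apply multiplier 1.2 to records where department = 'engineering'
Step 3: Correct result = 773000.0
Step 4: Claimed result = 772990.0
Step 5: 773000.0 ≠ 772990.0
Conclusion: The claimed result is incorrect. The correct answer is 773000.0.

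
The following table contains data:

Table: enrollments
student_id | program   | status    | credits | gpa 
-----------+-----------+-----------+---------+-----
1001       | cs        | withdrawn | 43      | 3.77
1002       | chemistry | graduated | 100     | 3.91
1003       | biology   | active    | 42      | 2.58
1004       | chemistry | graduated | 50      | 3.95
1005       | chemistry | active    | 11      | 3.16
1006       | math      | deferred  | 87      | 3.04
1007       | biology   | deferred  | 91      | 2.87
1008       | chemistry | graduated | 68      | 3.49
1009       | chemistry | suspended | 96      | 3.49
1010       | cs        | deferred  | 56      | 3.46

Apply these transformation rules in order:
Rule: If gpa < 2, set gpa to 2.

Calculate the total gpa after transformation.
33.72

Step 1: 0 records have gpa < 2
Step 2: These records originally summed to 0
Step 3: After setting to minimum: 0 × 2 = 0
Step 4: Unaffected records sum: 33.72
Step 5: Final sum = 0 + 33.72 = 33.72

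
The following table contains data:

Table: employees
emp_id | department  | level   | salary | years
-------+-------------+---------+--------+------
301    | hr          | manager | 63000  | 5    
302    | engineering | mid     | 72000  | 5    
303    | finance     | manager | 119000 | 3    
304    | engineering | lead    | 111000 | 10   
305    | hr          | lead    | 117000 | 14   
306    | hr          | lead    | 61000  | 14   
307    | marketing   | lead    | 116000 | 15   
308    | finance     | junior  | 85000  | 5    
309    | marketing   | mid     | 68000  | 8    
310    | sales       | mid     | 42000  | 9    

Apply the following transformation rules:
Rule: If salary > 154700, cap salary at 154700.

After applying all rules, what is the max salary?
119000

Step 1: Original maximum salary = 119000
Step 2: Check cap of 154700 against maximum
Step 3: No records exceed the cap (max 119000 <= cap 154700), so no capping applies
Step 4: Maximum after transformation = 119000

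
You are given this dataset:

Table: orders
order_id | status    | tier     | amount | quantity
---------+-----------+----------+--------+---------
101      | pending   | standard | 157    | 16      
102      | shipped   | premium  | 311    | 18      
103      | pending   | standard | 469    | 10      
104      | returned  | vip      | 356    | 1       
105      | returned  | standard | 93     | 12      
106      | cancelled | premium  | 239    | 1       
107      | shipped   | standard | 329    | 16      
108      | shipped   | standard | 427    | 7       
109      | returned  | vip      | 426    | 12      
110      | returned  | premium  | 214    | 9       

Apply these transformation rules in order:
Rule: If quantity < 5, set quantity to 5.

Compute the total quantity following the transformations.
110

Step 1: 2 records have quantity < 5
Step 2: These records originally summed to 2
Step 3: After setting to minimum: 2 × 5 = 10
Step 4: Unaffected records sum: 100
Step 5: Final sum = 10 + 100 = 110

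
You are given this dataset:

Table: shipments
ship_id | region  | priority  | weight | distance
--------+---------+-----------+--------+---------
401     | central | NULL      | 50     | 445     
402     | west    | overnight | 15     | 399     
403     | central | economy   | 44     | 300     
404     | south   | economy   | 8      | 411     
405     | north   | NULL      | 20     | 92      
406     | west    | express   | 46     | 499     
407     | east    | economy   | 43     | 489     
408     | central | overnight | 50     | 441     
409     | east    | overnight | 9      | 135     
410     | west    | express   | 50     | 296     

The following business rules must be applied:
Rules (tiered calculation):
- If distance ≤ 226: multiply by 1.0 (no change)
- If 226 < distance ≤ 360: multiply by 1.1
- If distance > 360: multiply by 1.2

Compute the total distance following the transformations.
4103.4

Step 1: Tier 1 (distance ≤ 226): 2 records, sum = 227 × 1.0 = 227.0
Step 2: Tier 2 (226 < distance ≤ 360): 2 records, sum = 596 × 1.1 = 655.6
Step 3: Tier 3 (distance > 360): 6 records, sum = 2684 × 1.2 = 3220.8
Step 4: Final sum = 227.0 + 655.6 + 3220.8 = 4103.4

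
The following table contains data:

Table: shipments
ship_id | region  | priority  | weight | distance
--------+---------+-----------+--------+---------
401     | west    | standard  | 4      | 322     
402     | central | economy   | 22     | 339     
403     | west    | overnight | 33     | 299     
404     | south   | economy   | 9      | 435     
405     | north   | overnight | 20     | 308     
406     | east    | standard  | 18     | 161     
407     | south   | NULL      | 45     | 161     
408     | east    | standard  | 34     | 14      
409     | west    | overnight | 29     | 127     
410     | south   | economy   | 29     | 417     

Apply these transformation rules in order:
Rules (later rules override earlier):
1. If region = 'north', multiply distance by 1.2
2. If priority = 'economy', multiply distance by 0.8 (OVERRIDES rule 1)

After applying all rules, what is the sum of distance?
2406.4

Step 1: Rule 2 takes priority for records with priority = 'economy'
  - 3 records: 1191 × 0.8 = 952.8
Step 2: Rule 1 applies to remaining records with region = 'north'
  - 1 records: 308 × 1.2 = 369.6
Step 3: Other records unchanged: 1084
Step 4: Final sum = 952.8 + 369.6 + 1084 = 2406.4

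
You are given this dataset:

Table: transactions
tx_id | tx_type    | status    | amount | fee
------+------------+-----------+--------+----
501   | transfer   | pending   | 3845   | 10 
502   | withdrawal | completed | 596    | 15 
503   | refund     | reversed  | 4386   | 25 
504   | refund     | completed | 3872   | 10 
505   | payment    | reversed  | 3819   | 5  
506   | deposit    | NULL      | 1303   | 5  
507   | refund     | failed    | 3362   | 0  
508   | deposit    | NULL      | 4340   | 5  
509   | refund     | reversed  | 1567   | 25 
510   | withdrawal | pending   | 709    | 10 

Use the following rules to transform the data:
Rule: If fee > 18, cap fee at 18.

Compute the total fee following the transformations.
96

Step 1: 2 records have fee > 18
Step 2: These records originally summed to 50
Step 3: After capping: 2 × 18 = 36
Step 4: Unaffected records sum: 60
Step 5: Final sum = 36 + 60 = 96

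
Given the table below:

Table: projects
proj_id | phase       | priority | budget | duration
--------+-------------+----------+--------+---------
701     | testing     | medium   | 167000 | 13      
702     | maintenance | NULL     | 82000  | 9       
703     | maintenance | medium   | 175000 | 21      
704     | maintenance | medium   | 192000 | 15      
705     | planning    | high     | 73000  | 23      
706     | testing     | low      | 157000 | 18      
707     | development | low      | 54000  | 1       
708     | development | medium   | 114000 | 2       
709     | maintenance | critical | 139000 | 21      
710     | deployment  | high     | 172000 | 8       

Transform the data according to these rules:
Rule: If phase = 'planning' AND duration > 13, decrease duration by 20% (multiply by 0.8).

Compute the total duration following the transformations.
126.4

Step 1: Find records where phase = 'planning' AND duration > 13
Step 2: 1 records match, summing to 23
Step 3: After multiplier: 23 × 0.8 = 18.4
Step 4: Unaffected records sum: 108
Step 5: Final sum = 18.4 + 108 = 126.4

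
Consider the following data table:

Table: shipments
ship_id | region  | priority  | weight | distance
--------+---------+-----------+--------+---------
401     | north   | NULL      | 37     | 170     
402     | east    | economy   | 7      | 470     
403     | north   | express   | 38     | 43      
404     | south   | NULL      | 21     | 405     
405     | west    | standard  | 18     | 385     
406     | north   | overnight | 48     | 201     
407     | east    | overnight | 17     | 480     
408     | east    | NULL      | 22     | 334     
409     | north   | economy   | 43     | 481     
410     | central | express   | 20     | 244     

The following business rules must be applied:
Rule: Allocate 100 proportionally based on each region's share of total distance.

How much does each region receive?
central: 7.59, east: 39.96, north: 27.86, south: 12.61, west: 11.98

Step 1: Calculate total distance = 3213
Step 2: Calculate each region's proportion:
  central: 244/3213 = 7.59% → 7.59
  east: 1284/3213 = 39.96% → 39.96
  north: 895/3213 = 27.86% → 27.86
  south: 405/3213 = 12.61% → 12.61
  west: 385/3213 = 11.98% → 11.98
Step 3: Verify: sum of allocations ≈ 100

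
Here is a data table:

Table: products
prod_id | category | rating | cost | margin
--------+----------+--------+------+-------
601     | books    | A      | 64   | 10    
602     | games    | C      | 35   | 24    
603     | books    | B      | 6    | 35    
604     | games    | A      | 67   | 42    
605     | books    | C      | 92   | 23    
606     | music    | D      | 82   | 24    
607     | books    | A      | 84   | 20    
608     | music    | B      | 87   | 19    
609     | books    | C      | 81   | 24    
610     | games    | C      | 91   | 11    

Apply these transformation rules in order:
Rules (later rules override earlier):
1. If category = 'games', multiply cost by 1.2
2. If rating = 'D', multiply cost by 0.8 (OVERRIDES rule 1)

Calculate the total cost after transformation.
711.2

Step 1: Rule 2 takes priority for records with rating = 'D'
  - 1 records: 82 × 0.8 = 65.6
Step 2: Rule 1 applies to remaining records with category = 'games'
  - 3 records: 193 × 1.2 = 231.6
Step 3: Other records unchanged: 414
Step 4: Final sum = 65.6 + 231.6 + 414 = 711.2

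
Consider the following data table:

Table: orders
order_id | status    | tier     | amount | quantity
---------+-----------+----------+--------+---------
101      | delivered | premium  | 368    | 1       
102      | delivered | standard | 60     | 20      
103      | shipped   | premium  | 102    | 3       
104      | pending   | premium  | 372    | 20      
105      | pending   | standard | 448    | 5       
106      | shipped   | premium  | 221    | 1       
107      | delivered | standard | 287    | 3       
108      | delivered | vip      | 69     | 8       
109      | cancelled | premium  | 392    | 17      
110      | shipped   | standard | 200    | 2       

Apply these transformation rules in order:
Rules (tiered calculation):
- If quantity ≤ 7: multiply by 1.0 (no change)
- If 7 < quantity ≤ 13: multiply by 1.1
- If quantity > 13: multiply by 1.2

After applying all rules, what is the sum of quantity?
92.2

Step 1: Tier 1 (quantity ≤ 7): 6 records, sum = 15 × 1.0 = 15.0
Step 2: Tier 2 (7 < quantity ≤ 13): 1 records, sum = 8 × 1.1 = 8.8
Step 3: Tier 3 (quantity > 13): 3 records, sum = 57 × 1.2 = 68.4
Step 4: Final sum = 15.0 + 8.8 + 68.4 = 92.2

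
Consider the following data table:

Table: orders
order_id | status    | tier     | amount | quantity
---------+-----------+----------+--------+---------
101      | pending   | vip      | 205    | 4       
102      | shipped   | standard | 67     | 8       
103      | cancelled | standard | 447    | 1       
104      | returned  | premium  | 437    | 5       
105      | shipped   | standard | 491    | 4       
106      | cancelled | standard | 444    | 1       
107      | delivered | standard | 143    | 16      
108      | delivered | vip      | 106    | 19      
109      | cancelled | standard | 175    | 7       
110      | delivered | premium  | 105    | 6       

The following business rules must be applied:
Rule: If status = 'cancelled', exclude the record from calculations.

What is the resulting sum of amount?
1554

Step 1: Identify records where status = 'cancelled'
Step 2: The excluded records sum to 1066
Step 3: Original total amount = 2620
Step 4: Remaining total = 2620 - 1066 = 1554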